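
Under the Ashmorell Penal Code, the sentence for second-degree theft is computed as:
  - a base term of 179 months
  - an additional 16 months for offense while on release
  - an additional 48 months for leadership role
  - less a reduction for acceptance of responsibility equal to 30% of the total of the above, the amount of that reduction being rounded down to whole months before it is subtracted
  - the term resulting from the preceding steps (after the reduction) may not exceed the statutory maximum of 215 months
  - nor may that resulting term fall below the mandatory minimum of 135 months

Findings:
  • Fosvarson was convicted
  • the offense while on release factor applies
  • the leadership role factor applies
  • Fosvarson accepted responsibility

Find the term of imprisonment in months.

Offense while on release enhancement: +16 months
Leadership role enhancement: +48 months
Adjusted term: 179 months + 16 months + 48 months = 243 months
Acceptance of responsibility reduction: 30% of 243 months = 72 months (rounded down)
After reduction: 243 − 72 = 171 months
Cap at 215 months: 171 months is within the cap, no reduction.
Minimum 135 months: 171 months meets the minimum, no increase.

171 months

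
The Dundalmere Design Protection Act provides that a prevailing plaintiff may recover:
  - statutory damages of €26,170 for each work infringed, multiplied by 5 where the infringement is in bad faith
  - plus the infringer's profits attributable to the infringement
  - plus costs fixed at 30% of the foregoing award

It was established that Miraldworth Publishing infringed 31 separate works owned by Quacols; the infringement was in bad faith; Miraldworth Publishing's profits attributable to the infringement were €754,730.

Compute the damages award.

€6,254,404

Statutory damages: 31 × €26,170 = €811,270
Multiplied by 5: 5 × €811,270 = €4,056,350
Combined award: €4,056,350 + €754,730 = €4,811,080
Costs: 30% of €4,811,080 = €1,443,324
Award plus costs: €4,811,080 + €1,443,324 = €6,254,404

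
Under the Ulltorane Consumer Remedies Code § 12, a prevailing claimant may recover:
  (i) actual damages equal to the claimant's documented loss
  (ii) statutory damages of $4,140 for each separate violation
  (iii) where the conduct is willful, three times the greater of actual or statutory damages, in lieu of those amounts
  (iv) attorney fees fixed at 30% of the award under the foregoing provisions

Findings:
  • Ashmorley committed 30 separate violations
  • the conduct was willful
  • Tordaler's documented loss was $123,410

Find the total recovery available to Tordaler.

Total recovery: $484,380

Statutory damages: 30 × $4,140 = $124,200
Greater of actual damages ($123,410) or statutory damages ($124,200): $124,200
Trebled: 3 × $124,200 = $372,600
Attorney fees: 30% of $372,600 = $111,780
Total recovery: $372,600 + $111,780 = $484,380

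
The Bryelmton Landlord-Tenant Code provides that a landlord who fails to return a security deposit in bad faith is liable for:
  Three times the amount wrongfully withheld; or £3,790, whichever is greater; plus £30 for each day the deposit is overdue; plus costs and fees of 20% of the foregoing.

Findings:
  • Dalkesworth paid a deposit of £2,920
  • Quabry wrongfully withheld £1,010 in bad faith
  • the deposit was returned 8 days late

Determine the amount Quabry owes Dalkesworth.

Trebled: 3 × £1,010 = £3,030
Minimum £3,790: £3,030 is below the minimum → £3,790
Late-return penalty: 8 × £30 = £240
Damages plus late penalty: £3,790 + £240 = £4,030
Costs and fees: 20% of £4,030 = £806
Total recovery: £4,030 + £806 = £4,836

£4,836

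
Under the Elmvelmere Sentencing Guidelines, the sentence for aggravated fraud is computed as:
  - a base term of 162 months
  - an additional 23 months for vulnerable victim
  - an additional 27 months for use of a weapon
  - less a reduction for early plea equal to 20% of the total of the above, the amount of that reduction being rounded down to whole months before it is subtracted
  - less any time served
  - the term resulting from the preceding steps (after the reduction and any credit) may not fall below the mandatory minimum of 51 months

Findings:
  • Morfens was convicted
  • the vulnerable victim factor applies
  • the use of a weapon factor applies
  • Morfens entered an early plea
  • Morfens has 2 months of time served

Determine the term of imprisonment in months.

168 months

Vulnerable victim enhancement: +23 months
Use of a weapon enhancement: +27 months
Adjusted term: 162 months + 23 months + 27 months = 212 months
Early plea reduction: 20% of 212 months = 42 months (rounded down)
After reduction: 212 − 42 = 170 months
Less time served: 170 months − 2 months = 168 months
Minimum 51 months: 168 months meets the minimum, no increase.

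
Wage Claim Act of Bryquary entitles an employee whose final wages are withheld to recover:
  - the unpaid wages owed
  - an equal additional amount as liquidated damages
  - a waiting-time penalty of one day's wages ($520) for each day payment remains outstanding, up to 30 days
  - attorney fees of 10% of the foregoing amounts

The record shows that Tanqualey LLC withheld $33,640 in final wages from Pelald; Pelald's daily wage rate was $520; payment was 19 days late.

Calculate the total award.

Liquidated damages (equal amount): $33,640
Penalty days: min(19, 30) = 19
Waiting-time penalty: 19 × $520 = $9,880
Subtotal: $33,640 + $33,640 + $9,880 = $77,160
Attorney fees: 10% of $77,160 = $7,716
Total award: $77,160 + $7,716 = $84,876

$84,876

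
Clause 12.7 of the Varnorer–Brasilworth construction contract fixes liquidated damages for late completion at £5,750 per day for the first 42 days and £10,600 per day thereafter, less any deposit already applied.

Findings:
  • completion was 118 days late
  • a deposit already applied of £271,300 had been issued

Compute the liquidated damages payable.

First 42 days: 42 × £5,750 = £241,500
Remaining days: (118 − 42) × £10,600 = £805,600
Accrued per-day damages: £241,500 + £805,600 = £1,047,100
Less deposit already applied: £1,047,100 − £271,300 = £775,800

Liquidated damages: £775,800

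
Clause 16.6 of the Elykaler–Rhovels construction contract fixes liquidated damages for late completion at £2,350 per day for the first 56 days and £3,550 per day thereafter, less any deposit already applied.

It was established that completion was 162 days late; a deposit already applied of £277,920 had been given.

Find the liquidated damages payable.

£229,980

First 56 days: 56 × £2,350 = £131,600
Remaining days: (162 − 56) × £3,550 = £376,300
Accrued per-day damages: £131,600 + £376,300 = £507,900
Less deposit already applied: £507,900 − £277,920 = £229,980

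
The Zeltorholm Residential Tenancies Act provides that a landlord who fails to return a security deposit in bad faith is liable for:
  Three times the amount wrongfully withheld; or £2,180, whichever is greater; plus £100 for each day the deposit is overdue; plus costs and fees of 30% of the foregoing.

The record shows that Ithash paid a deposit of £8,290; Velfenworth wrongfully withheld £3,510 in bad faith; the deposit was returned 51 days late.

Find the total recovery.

£20,319

Trebled: 3 × £3,510 = £10,530
Minimum £2,180: £10,530 meets the minimum, no increase.
Late-return penalty: 51 × £100 = £5,100
Damages plus late penalty: £10,530 + £5,100 = £15,630
Costs and fees: 30% of £15,630 = £4,689
Total recovery: £15,630 + £4,689 = £20,319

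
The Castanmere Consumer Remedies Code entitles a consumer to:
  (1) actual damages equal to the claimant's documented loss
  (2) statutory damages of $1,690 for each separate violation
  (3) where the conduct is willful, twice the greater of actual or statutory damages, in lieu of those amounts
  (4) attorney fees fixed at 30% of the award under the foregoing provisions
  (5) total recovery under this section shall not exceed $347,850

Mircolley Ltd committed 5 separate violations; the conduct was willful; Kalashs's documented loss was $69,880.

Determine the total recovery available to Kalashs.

Total recovery: $181,688

Statutory damages: 5 × $1,690 = $8,450
Greater of actual damages ($69,880) or statutory damages ($8,450): $69,880
Doubled: 2 × $69,880 = $139,760
Attorney fees: 30% of $139,760 = $41,928
Total before cap: $139,760 + $41,928 = $181,688
Cap at $347,850: $181,688 is within the cap, no reduction.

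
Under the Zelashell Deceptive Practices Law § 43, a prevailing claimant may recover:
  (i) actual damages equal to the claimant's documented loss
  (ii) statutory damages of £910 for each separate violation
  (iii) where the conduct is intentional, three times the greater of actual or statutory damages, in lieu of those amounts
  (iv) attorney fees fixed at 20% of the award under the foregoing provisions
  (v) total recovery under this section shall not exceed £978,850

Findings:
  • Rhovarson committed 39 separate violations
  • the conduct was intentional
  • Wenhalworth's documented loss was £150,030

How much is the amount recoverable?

£540,108

Statutory damages: 39 × £910 = £35,490
Greater of actual damages (£150,030) or statutory damages (£35,490): £150,030
Trebled: 3 × £150,030 = £450,090
Attorney fees: 20% of £450,090 = £90,018
Total before cap: £450,090 + £90,018 = £540,108
Cap at £978,850: £540,108 is within the cap, no reduction.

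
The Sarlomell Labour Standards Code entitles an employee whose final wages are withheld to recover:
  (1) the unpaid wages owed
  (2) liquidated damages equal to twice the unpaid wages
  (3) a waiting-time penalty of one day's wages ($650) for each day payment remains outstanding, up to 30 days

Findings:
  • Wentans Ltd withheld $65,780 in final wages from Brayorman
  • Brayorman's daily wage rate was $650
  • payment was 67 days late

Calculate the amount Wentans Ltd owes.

$216,840

Doubled: 2 × $65,780 = $131,560
Penalty days: min(67, 30) = 30
Waiting-time penalty: 30 × $650 = $19,500
Total award: $65,780 + $131,560 + $19,500 = $216,840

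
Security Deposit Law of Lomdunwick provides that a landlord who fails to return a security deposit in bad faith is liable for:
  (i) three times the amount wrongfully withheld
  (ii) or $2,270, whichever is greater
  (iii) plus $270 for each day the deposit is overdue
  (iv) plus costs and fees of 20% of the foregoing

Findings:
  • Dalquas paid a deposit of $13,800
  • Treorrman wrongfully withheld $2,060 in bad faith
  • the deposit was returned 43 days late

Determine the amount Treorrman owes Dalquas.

$21,348

Trebled: 3 × $2,060 = $6,180
Minimum $2,270: $6,180 meets the minimum, no increase.
Late-return penalty: 43 × $270 = $11,610
Damages plus late penalty: $6,180 + $11,610 = $17,790
Costs and fees: 20% of $17,790 = $3,558
Total recovery: $17,790 + $3,558 = $21,348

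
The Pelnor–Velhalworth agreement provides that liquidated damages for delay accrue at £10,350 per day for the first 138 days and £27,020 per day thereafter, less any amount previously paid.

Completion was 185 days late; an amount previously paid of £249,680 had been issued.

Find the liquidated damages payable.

£2,448,560

First 138 days: 138 × £10,350 = £1,428,300
Remaining days: (185 − 138) × £27,020 = £1,269,940
Accrued per-day damages: £1,428,300 + £1,269,940 = £2,698,240
Less amount previously paid: £2,698,240 − £249,680 = £2,448,560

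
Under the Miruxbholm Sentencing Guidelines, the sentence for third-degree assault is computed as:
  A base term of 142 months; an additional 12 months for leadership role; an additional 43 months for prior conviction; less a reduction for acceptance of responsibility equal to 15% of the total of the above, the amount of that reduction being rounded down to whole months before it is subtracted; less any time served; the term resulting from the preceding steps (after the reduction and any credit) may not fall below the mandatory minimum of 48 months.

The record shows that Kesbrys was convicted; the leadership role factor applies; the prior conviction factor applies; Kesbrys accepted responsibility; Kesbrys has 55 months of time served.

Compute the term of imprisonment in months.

Leadership role enhancement: +12 months
Prior conviction enhancement: +43 months
Adjusted term: 142 months + 12 months + 43 months = 197 months
Acceptance of responsibility reduction: 15% of 197 months = 29 months (rounded down)
After reduction: 197 − 29 = 168 months
Less time served: 168 months − 55 months = 113 months
Minimum 48 months: 113 months meets the minimum, no increase.

Sentence: 113 months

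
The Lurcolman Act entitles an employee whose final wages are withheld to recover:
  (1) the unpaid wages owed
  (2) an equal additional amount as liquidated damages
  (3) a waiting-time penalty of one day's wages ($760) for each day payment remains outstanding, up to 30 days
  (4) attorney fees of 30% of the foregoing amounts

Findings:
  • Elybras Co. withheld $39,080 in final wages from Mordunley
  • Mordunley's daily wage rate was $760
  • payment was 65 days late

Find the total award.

Liquidated damages (equal amount): $39,080
Penalty days: min(65, 30) = 30
Waiting-time penalty: 30 × $760 = $22,800
Subtotal: $39,080 + $39,080 + $22,800 = $100,960
Attorney fees: 30% of $100,960 = $30,288
Total award: $100,960 + $30,288 = $131,248

$131,248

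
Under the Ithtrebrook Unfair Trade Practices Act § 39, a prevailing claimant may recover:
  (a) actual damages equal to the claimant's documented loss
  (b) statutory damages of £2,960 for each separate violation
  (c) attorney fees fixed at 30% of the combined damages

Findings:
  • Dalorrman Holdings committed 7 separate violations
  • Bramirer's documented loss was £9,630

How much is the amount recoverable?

Statutory damages: 7 × £2,960 = £20,720
Combined damages: £9,630 + £20,720 = £30,350
Attorney fees: 30% of £30,350 = £9,105
Total recovery: £30,350 + £9,105 = £39,455

£39,455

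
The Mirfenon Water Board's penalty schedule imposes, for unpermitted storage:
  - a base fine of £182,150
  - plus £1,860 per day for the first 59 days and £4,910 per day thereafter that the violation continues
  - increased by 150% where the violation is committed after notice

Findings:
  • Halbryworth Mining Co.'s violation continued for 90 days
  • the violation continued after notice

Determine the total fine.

First 59 days: 59 × £1,860 = £109,740
Remaining days: (90 − 59) × £4,910 = £152,210
Per-day component: £109,740 + £152,210 = £261,950
Base plus per-day: £182,150 + £261,950 = £444,100
Enhancement: 150% of £444,100 = £666,150
Enhanced fine: £444,100 + £666,150 = £1,110,250

£1,110,250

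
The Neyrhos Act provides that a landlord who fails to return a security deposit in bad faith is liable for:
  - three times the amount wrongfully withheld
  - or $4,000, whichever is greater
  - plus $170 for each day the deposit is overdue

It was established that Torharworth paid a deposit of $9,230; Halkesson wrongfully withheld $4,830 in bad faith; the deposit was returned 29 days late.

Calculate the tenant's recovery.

Trebled: 3 × $4,830 = $14,490
Minimum $4,000: $14,490 meets the minimum, no increase.
Late-return penalty: 29 × $170 = $4,930
Damages plus late penalty: $14,490 + $4,930 = $19,420

$19,420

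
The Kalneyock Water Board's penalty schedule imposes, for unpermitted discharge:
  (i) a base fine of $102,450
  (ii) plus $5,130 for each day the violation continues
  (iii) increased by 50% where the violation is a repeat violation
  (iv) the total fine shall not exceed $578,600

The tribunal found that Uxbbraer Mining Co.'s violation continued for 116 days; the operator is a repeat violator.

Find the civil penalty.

Per-day component: 116 × $5,130 = $595,080
Base plus per-day: $102,450 + $595,080 = $697,530
Enhancement: 50% of $697,530 = $348,765
Enhanced fine: $697,530 + $348,765 = $1,046,295
Cap at $578,600: $1,046,295 exceeds the cap → $578,600

Civil penalty: $578,600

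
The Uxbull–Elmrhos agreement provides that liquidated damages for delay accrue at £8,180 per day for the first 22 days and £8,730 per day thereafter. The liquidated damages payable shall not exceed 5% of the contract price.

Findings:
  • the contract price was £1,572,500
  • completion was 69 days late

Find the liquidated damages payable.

First 22 days: 22 × £8,180 = £179,960
Remaining days: (69 − 22) × £8,730 = £410,310
Accrued per-day damages: £179,960 + £410,310 = £590,270
Cap: 5% of £1,572,500 = £78,625
Cap at £78,625: £590,270 exceeds the cap → £78,625

£78,625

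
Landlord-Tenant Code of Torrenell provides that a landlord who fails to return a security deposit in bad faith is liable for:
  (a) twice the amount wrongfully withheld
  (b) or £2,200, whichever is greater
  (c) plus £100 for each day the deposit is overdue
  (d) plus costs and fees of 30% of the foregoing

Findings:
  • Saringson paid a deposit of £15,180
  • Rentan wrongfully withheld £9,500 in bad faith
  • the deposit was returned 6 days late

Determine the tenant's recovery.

Doubled: 2 × £9,500 = £19,000
Minimum £2,200: £19,000 meets the minimum, no increase.
Late-return penalty: 6 × £100 = £600
Damages plus late penalty: £19,000 + £600 = £19,600
Costs and fees: 30% of £19,600 = £5,880
Total recovery: £19,600 + £5,880 = £25,480

Recovery: £25,480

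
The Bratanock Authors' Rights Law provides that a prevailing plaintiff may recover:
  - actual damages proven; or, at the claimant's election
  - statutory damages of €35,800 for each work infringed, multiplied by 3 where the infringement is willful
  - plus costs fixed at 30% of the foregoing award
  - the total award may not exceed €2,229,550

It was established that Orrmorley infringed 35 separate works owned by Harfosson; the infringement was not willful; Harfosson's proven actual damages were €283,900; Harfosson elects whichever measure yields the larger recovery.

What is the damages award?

Statutory damages: 35 × €35,800 = €1,253,000
Infringement not willful: no ×3 enhancement.
Greater of actual damages (€283,900) or statutory damages (€1,253,000): €1,253,000
Costs: 30% of €1,253,000 = €375,900
Award plus costs: €1,253,000 + €375,900 = €1,628,900
Cap at €2,229,550: €1,628,900 is within the cap, no reduction.

€1,628,900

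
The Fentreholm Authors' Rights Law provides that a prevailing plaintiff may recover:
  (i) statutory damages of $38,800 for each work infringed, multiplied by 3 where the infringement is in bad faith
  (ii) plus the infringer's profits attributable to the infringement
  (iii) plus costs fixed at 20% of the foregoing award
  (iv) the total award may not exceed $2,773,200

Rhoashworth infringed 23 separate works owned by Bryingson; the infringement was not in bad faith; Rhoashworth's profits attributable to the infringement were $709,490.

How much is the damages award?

$1,922,268

Statutory damages: 23 × $38,800 = $892,400
Infringement not in bad faith: no ×3 enhancement.
Combined award: $892,400 + $709,490 = $1,601,890
Costs: 20% of $1,601,890 = $320,378
Award plus costs: $1,601,890 + $320,378 = $1,922,268
Cap at $2,773,200: $1,922,268 is within the cap, no reduction.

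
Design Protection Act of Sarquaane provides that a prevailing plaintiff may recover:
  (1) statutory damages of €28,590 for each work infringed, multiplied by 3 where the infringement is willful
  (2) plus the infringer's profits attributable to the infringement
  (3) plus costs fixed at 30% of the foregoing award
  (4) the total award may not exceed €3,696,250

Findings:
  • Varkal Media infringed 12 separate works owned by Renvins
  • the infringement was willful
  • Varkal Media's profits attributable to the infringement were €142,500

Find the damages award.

Award: €1,523,262

Statutory damages: 12 × €28,590 = €343,080
Trebled: 3 × €343,080 = €1,029,240
Combined award: €1,029,240 + €142,500 = €1,171,740
Costs: 30% of €1,171,740 = €351,522
Award plus costs: €1,171,740 + €351,522 = €1,523,262
Cap at €3,696,250: €1,523,262 is within the cap, no reduction.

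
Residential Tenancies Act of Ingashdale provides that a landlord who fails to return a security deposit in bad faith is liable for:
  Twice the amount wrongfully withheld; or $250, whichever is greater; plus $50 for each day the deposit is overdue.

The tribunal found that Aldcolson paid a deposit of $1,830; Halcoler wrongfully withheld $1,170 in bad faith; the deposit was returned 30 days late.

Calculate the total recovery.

Doubled: 2 × $1,170 = $2,340
Minimum $250: $2,340 meets the minimum, no increase.
Late-return penalty: 30 × $50 = $1,500
Damages plus late penalty: $2,340 + $1,500 = $3,840

Recovery: $3,840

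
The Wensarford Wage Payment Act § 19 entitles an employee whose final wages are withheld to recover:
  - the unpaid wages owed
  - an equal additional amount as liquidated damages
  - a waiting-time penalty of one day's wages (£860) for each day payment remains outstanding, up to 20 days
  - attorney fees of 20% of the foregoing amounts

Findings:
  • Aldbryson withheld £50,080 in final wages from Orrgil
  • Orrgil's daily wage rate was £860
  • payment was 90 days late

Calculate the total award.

Liquidated damages (equal amount): £50,080
Penalty days: min(90, 20) = 20
Waiting-time penalty: 20 × £860 = £17,200
Subtotal: £50,080 + £50,080 + £17,200 = £117,360
Attorney fees: 20% of £117,360 = £23,472
Total award: £117,360 + £23,472 = £140,832

£140,832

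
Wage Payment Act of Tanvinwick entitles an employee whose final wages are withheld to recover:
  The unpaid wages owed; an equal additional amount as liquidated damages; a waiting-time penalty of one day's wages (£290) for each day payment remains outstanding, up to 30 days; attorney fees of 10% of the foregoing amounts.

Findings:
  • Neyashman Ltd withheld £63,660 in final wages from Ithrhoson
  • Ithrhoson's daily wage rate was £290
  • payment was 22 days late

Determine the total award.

Liquidated damages (equal amount): £63,660
Penalty days: min(22, 30) = 22
Waiting-time penalty: 22 × £290 = £6,380
Subtotal: £63,660 + £63,660 + £6,380 = £133,700
Attorney fees: 10% of £133,700 = £13,370
Total award: £133,700 + £13,370 = £147,070

£147,070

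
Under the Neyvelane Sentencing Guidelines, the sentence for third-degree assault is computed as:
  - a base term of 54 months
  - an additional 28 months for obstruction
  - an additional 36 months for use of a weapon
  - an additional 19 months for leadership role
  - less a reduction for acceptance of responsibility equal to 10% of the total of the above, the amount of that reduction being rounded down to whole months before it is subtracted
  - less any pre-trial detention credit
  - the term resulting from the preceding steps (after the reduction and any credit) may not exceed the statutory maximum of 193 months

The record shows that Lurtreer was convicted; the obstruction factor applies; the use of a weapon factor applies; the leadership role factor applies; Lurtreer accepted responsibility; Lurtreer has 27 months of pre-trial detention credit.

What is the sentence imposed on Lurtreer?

Obstruction enhancement: +28 months
Use of a weapon enhancement: +36 months
Leadership role enhancement: +19 months
Adjusted term: 54 months + 28 months + 36 months + 19 months = 137 months
Acceptance of responsibility reduction: 10% of 137 months = 13 months (rounded down)
After reduction: 137 − 13 = 124 months
Less pre-trial detention credit: 124 months − 27 months = 97 months
Cap at 193 months: 97 months is within the cap, no reduction.

97 months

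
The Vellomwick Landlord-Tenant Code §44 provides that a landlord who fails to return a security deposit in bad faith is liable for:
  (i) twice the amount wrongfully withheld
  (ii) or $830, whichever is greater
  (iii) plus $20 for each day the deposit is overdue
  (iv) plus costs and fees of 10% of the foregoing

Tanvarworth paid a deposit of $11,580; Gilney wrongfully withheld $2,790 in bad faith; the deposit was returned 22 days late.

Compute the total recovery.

Recovery: $6,622

Doubled: 2 × $2,790 = $5,580
Minimum $830: $5,580 meets the minimum, no increase.
Late-return penalty: 22 × $20 = $440
Damages plus late penalty: $5,580 + $440 = $6,020
Costs and fees: 10% of $6,020 = $602
Total recovery: $6,020 + $602 = $6,622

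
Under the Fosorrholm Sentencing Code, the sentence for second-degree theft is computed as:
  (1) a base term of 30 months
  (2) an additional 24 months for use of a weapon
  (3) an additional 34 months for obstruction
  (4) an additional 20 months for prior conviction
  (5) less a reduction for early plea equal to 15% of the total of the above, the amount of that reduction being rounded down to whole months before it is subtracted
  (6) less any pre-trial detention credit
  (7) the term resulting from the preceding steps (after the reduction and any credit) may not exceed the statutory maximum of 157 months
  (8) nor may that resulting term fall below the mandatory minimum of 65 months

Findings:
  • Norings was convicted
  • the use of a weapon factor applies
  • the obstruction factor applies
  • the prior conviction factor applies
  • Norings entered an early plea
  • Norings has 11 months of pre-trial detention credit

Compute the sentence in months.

81 months

Use of a weapon enhancement: +24 months
Obstruction enhancement: +34 months
Prior conviction enhancement: +20 months
Adjusted term: 30 months + 24 months + 34 months + 20 months = 108 months
Early plea reduction: 15% of 108 months = 16 months (rounded down)
After reduction: 108 − 16 = 92 months
Less pre-trial detention credit: 92 months − 11 months = 81 months
Cap at 157 months: 81 months is within the cap, no reduction.
Minimum 65 months: 81 months meets the minimum, no increase.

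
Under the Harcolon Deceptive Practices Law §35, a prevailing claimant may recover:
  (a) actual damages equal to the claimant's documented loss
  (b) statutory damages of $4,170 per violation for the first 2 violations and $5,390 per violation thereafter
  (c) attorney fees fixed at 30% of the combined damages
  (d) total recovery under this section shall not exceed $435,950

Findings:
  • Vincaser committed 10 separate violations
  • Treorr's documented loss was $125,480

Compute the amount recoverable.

Total recovery: $230,022

First 2 violations: 2 × $4,170 = $8,340
Remaining violations: (10 − 2) × $5,390 = $43,120
Statutory damages: $8,340 + $43,120 = $51,460
Combined damages: $125,480 + $51,460 = $176,940
Attorney fees: 30% of $176,940 = $53,082
Total before cap: $176,940 + $53,082 = $230,022
Cap at $435,950: $230,022 is within the cap, no reduction.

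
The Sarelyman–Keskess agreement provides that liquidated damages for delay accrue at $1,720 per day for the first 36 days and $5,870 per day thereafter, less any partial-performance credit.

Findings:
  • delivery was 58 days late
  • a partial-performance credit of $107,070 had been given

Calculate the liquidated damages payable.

First 36 days: 36 × $1,720 = $61,920
Remaining days: (58 − 36) × $5,870 = $129,140
Accrued per-day damages: $61,920 + $129,140 = $191,060
Less partial-performance credit: $191,060 − $107,070 = $83,990

$83,990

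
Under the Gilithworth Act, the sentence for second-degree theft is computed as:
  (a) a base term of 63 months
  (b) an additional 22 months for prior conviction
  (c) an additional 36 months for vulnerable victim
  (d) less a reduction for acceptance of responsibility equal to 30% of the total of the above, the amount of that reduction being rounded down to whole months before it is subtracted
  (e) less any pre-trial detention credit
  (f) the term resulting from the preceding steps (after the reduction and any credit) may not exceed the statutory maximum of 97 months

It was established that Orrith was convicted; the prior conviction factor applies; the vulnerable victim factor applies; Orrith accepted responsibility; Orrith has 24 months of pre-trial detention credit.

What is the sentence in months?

Prior conviction enhancement: +22 months
Vulnerable victim enhancement: +36 months
Adjusted term: 63 months + 22 months + 36 months = 121 months
Acceptance of responsibility reduction: 30% of 121 months = 36 months (rounded down)
After reduction: 121 − 36 = 85 months
Less pre-trial detention credit: 85 months − 24 months = 61 months
Cap at 97 months: 61 months is within the cap, no reduction.

61 months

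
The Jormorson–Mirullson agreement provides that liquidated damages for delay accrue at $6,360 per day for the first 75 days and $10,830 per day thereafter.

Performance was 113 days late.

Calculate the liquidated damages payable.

$888,540

First 75 days: 75 × $6,360 = $477,000
Remaining days: (113 − 75) × $10,830 = $411,540
Accrued per-day damages: $477,000 + $411,540 = $888,540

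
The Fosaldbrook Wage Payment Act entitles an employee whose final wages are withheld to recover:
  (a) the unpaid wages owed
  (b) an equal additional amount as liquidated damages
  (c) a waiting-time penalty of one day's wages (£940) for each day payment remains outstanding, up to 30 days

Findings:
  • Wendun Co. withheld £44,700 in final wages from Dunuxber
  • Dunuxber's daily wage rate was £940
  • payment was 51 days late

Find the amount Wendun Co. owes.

Total award: £117,600

Liquidated damages (equal amount): £44,700
Penalty days: min(51, 30) = 30
Waiting-time penalty: 30 × £940 = £28,200
Total award: £44,700 + £44,700 + £28,200 = £117,600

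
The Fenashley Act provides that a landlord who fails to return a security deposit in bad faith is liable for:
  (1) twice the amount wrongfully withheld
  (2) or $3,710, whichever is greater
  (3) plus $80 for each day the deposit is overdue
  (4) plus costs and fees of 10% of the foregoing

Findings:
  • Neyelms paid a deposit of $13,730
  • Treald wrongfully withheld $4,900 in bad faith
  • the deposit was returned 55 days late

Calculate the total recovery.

Doubled: 2 × $4,900 = $9,800
Minimum $3,710: $9,800 meets the minimum, no increase.
Late-return penalty: 55 × $80 = $4,400
Damages plus late penalty: $9,800 + $4,400 = $14,200
Costs and fees: 10% of $14,200 = $1,420
Total recovery: $14,200 + $1,420 = $15,620

$15,620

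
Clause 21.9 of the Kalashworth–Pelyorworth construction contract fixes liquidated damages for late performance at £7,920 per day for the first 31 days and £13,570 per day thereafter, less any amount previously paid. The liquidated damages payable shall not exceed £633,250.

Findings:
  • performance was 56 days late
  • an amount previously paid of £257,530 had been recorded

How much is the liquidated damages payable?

First 31 days: 31 × £7,920 = £245,520
Remaining days: (56 − 31) × £13,570 = £339,250
Accrued per-day damages: £245,520 + £339,250 = £584,770
Less amount previously paid: £584,770 − £257,530 = £327,240
Cap at £633,250: £327,240 is within the cap, no reduction.

£327,240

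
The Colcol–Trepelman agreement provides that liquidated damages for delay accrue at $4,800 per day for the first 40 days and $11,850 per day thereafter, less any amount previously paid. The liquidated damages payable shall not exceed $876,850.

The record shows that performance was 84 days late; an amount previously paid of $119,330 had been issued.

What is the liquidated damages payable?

First 40 days: 40 × $4,800 = $192,000
Remaining days: (84 − 40) × $11,850 = $521,400
Accrued per-day damages: $192,000 + $521,400 = $713,400
Less amount previously paid: $713,400 − $119,330 = $594,070
Cap at $876,850: $594,070 is within the cap, no reduction.

$594,070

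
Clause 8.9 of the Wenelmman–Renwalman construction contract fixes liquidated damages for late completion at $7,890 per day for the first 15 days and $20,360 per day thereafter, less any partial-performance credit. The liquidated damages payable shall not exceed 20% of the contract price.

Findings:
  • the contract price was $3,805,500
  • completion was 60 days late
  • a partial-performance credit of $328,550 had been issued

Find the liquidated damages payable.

First 15 days: 15 × $7,890 = $118,350
Remaining days: (60 − 15) × $20,360 = $916,200
Accrued per-day damages: $118,350 + $916,200 = $1,034,550
Less partial-performance credit: $1,034,550 − $328,550 = $706,000
Cap: 20% of $3,805,500 = $761,100
Cap at $761,100: $706,000 is within the cap, no reduction.

$706,000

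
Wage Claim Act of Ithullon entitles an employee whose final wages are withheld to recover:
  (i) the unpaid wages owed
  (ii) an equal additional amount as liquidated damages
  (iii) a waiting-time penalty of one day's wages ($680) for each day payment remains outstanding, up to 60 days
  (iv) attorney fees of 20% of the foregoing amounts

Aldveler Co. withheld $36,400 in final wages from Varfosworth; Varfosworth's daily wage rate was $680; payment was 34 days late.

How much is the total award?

Liquidated damages (equal amount): $36,400
Penalty days: min(34, 60) = 34
Waiting-time penalty: 34 × $680 = $23,120
Subtotal: $36,400 + $36,400 + $23,120 = $95,920
Attorney fees: 20% of $95,920 = $19,184
Total award: $95,920 + $19,184 = $115,104

Total award: $115,104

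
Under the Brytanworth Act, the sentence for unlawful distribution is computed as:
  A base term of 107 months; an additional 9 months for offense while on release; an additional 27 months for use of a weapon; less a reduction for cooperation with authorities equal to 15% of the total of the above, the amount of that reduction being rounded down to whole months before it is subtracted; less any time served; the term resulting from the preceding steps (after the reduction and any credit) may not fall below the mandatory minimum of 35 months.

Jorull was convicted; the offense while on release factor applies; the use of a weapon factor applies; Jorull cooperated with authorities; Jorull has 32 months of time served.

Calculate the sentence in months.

Sentence: 90 months

Offense while on release enhancement: +9 months
Use of a weapon enhancement: +27 months
Adjusted term: 107 months + 9 months + 27 months = 143 months
Cooperation with authorities reduction: 15% of 143 months = 21 months (rounded down)
After reduction: 143 − 21 = 122 months
Less time served: 122 months − 32 months = 90 months
Minimum 35 months: 90 months meets the minimum, no increase.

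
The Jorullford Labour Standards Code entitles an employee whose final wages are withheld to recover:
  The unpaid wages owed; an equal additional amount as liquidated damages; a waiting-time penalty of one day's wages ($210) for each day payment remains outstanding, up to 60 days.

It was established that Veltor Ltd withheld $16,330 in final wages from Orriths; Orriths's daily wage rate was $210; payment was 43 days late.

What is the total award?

$41,690

Liquidated damages (equal amount): $16,330
Penalty days: min(43, 60) = 43
Waiting-time penalty: 43 × $210 = $9,030
Total award: $16,330 + $16,330 + $9,030 = $41,690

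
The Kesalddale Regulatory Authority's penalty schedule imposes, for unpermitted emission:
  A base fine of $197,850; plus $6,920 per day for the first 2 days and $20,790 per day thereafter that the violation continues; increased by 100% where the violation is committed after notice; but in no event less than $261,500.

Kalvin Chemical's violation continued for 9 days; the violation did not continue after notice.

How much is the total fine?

First 2 days: 2 × $6,920 = $13,840
Remaining days: (9 − 2) × $20,790 = $145,530
Per-day component: $13,840 + $145,530 = $159,370
Base plus per-day: $197,850 + $159,370 = $357,220
The violation did not continue after notice: no 100% increase.
Minimum $261,500: $357,220 meets the minimum, no increase.

$357,220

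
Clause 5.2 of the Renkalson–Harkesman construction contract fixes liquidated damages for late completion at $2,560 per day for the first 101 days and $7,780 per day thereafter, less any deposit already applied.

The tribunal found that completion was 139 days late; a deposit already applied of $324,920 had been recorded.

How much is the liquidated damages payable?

$229,280

First 101 days: 101 × $2,560 = $258,560
Remaining days: (139 − 101) × $7,780 = $295,640
Accrued per-day damages: $258,560 + $295,640 = $554,200
Less deposit already applied: $554,200 − $324,920 = $229,280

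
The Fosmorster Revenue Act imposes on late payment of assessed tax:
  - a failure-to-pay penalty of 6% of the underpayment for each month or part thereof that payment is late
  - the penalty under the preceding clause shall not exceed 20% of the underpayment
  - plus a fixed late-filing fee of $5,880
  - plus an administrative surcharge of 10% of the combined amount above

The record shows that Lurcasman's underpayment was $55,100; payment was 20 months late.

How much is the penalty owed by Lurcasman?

Accrued rate: 6% × 20 = 120%, capped at 20% → 20%
Failure-to-pay penalty: 20% of $55,100 = $11,020
Penalty before surcharge: $11,020 + $5,880 = $16,900
Administrative surcharge: 10% of $16,900 = $1,690
Total penalty: $16,900 + $1,690 = $18,590

$18,590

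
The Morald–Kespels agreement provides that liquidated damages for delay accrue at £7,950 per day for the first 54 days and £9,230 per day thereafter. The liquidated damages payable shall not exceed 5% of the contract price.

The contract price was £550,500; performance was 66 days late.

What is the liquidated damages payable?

First 54 days: 54 × £7,950 = £429,300
Remaining days: (66 − 54) × £9,230 = £110,760
Accrued per-day damages: £429,300 + £110,760 = £540,060
Cap: 5% of £550,500 = £27,525
Cap at £27,525: £540,060 exceeds the cap → £27,525

£27,525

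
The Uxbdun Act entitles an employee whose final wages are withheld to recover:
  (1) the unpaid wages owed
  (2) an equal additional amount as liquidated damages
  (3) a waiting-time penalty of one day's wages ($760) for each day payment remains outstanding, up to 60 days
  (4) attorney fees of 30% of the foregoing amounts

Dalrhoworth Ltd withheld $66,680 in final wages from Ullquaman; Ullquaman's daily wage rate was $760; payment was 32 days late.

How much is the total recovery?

Liquidated damages (equal amount): $66,680
Penalty days: min(32, 60) = 32
Waiting-time penalty: 32 × $760 = $24,320
Subtotal: $66,680 + $66,680 + $24,320 = $157,680
Attorney fees: 30% of $157,680 = $47,304
Total award: $157,680 + $47,304 = $204,984

$204,984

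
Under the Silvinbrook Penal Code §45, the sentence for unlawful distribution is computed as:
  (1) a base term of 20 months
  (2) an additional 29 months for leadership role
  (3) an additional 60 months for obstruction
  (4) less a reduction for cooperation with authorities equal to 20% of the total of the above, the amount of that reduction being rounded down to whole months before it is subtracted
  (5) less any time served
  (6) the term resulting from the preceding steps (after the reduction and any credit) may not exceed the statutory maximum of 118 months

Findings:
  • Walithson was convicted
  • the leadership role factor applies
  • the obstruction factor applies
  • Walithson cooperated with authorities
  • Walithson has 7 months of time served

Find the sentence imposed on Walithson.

81 months

Leadership role enhancement: +29 months
Obstruction enhancement: +60 months
Adjusted term: 20 months + 29 months + 60 months = 109 months
Cooperation with authorities reduction: 20% of 109 months = 21 months (rounded down)
After reduction: 109 − 21 = 88 months
Less time served: 88 months − 7 months = 81 months
Cap at 118 months: 81 months is within the cap, no reduction.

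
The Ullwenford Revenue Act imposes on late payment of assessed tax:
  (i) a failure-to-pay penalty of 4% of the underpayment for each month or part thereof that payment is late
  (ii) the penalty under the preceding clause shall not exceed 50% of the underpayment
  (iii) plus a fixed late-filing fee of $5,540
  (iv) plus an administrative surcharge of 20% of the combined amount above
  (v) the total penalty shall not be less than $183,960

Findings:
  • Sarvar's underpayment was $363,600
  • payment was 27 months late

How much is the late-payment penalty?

Penalty: $224,808

Accrued rate: 4% × 27 = 108%, capped at 50% → 50%
Failure-to-pay penalty: 50% of $363,600 = $181,800
Penalty before surcharge: $181,800 + $5,540 = $187,340
Administrative surcharge: 20% of $187,340 = $37,468
Total penalty: $187,340 + $37,468 = $224,808
Minimum $183,960: $224,808 meets the minimum, no increase.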